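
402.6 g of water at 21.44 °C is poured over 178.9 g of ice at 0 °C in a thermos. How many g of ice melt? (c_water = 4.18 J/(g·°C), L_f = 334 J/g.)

m_melted ≈ 108 g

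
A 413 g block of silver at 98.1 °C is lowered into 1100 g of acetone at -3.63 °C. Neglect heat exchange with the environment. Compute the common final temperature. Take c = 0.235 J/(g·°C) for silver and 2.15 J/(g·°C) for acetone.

T_f ≈ 0.4 °C

Setting the total heat transfer to zero:
413×0.235×(T − 98.1) + 1100×2.15×(T − (-3.63)) = 0
2462.1 T = 936.15
T ≈ 0.38 °C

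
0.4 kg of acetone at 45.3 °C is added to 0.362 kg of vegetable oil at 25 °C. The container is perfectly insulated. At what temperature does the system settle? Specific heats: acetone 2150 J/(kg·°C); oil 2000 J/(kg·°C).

T_f ≈ 36.0 °C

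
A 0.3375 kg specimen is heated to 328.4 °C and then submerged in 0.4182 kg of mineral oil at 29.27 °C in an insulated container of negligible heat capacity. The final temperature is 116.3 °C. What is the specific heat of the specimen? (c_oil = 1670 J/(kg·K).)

m_s c (T_s − T_f) = m_oil c_oil (T_f − T_0):
0.3375·c·(328.4 − 116.3) = 0.4182·1670·(116.3 − 29.27)
71.58 c = 60781  ⇒  c ≈ 849.1 J/(kg·K)

c ≈ 849 J/(kg·K)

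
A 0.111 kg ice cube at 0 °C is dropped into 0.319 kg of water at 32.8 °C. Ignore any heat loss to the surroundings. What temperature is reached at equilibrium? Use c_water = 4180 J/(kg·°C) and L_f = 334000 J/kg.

T_f ≈ 3.7 °C

Taking heat into each body as positive, Σ m c ΔT = 0:
latent heat to melt: 0.111×334000 = 37074
  warm the meltwater: 463.98 T
  water: 1333.4(T − 32.8)
1797.4 T = 43736 − 37074 = 6662.2
T ≈ 3.71 °C. Since T > 0 °C, the all-ice-melts assumption holds.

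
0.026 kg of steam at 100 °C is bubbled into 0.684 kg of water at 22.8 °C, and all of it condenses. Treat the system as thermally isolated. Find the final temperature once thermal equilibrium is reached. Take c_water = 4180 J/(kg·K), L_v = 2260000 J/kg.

T_f ≈ 45.4 °C

Let T be the final temperature. ΣQ_i = 0:
steam→water at 100 °C releases m L_v = 0.026×2260000 = 58760; condensed water 100 °C→T: 108.68(T − 100); water warms: 0.684×4180×(T − 22.8) = 2859.1(T − 22.8)
2967.8 T = 58760 + 10868 + 65188 = 134816
T ≈ 45.43 °C, under the boiling point, so the assumption holds.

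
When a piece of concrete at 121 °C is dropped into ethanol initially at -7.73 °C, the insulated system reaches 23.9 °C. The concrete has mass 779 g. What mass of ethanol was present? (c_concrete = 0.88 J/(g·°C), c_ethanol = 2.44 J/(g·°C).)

|Q_concrete| = |Q_ethanol|:
779·0.88·(121 − 23.9) = m·2.44·(23.9 − (-7.73))
77.18 m = 66564  ⇒  m ≈ 862.5 g

m ≈ 862 g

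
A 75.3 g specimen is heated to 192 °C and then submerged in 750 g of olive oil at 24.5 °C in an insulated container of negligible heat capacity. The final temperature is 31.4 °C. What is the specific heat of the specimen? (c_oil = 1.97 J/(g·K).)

c ≈ 0.843 J/(g·K)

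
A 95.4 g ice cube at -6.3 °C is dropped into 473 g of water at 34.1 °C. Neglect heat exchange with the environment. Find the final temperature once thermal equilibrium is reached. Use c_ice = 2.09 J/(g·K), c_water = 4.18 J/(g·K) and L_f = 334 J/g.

T_f ≈ 14.4 °C

Taking heat into each body as positive, Σ m c ΔT = 0:
warm ice to 0 °C: 95.4·2.09·(0 − (-6.3)) = 1256.1
  melt ice: 95.4·334 = 31864
  meltwater 0→T: 95.4·4.18·T = 398.77 T
  water cools: 473·4.18·(T − 34.1) = 1977.1(T − 34.1)
2375.9 T = 67420 − 33120 = 34301
T ≈ 14.44 °C — above 0 °C, consistent with complete melting.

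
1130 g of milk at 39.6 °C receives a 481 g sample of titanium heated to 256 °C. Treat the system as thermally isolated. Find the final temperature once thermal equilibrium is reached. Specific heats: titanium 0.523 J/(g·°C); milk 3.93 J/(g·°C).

T_f ≈ 51.2 °C

Energy conservation, ΣQ = 0:
481×0.523×(T − 256) + 1130×3.93×(T − 39.6) = 0
(251.56 + 4440.9) T = 251.56×256 + 4440.9×39.6
T ≈ 51.20 °C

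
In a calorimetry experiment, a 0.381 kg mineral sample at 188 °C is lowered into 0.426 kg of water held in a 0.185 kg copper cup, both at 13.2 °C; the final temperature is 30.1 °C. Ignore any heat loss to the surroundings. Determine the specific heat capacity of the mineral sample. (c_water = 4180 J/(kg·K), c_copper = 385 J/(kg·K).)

c ≈ 520 J/(kg·K)

Heat gained plus heat lost sum to zero:
0.381×c×(30.1 − 188) + 0.426×4180×(30.1 − 13.2) + 0.185×385×(30.1 − 13.2) = 0
-60.16 c = -31297
c = -31297/-60.16 ≈ 520.2 J/(kg·K)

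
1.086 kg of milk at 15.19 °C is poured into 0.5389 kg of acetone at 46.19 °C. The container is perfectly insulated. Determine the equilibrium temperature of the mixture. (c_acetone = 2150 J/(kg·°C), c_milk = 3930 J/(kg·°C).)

T_f ≈ 21.8 °C

Energy conservation, ΣQ = 0:
0.5389×2150×(T − 46.19) + 1.086×3930×(T − 15.19) = 0
5426.6 T = 118348
T ≈ 21.81 °C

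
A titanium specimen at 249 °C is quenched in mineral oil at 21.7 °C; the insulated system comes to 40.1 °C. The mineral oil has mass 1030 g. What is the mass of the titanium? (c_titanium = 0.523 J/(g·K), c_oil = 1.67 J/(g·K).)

m ≈ 290 g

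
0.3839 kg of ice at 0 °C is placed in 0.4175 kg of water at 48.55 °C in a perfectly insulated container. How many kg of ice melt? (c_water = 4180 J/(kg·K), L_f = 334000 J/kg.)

m_melted ≈ 0.254 kg

Water can give up m c ΔT = 0.4175·4180·48.55 = 84727 J before reaching 0 °C.
Fully melting the ice requires m_ice L_f = 0.3839·334000 = 128223 J.
That's not enough to melt it all — equilibrium is at 0 °C with ice remaining.
Mass melted = 84727/334000 ≈ 0.2537 kg.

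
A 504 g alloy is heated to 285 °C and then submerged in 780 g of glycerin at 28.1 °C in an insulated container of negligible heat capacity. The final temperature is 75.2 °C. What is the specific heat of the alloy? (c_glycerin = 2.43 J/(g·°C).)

Net heat exchanged in the isolated system is zero:
504·c·(75.2 − 285) + 780·2.43·(75.2 − 28.1) = 0
-105739 c = -89273
c = -89273/-105739 ≈ 0.8443 J/(g·°C)

c ≈ 0.844 J/(g·°C)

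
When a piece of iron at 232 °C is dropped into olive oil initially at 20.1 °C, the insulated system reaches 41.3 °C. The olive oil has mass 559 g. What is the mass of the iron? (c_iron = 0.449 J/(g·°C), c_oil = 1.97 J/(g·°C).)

m ≈ 273 g

Heat lost by the iron = heat gained by the oil:
m·0.449·(232 − 41.3) = 559·1.97·(41.3 − 20.1)
85.62 m = 23346  ⇒  m ≈ 272.7 g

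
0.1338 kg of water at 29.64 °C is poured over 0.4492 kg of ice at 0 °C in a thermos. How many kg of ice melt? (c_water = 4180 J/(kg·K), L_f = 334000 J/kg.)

m_melted ≈ 0.0496 kg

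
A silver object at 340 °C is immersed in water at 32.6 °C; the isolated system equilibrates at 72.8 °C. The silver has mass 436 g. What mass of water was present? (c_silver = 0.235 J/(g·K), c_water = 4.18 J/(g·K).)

m ≈ 163 g

Let T be the final temperature. ΣQ_i = 0:
436×0.235×(72.8 − 340) + m×4.18×(72.8 − 32.6) = 0
168.04 m = 27377
m = 27377/168.04 ≈ 162.9 g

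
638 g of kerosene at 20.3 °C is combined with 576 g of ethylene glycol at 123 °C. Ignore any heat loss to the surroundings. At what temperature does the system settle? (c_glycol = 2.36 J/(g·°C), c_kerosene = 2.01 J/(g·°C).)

|Q_glycol| = |Q_kerosene|:
576×2.36×(123 − T) = 638×2.01×(T − 20.3)
1359.4(123 − T) = 1282.4(T − 20.3)
2641.7 T = 193234  ⇒  T ≈ 73.15 °C

T_f ≈ 73.1 °C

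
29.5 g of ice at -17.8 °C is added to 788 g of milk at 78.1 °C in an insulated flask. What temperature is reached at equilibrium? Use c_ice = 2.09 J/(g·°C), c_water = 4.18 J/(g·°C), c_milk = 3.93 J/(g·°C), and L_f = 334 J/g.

T_f ≈ 71.7 °C

Setting the total heat transfer to zero:
warm ice to 0 °C: 29.5×2.09×(0 − (-17.8)) = 1097.5; fusion: m_ice L_f = 29.5×334 = 9853; meltwater 0→T: 29.5×4.18×T = 123.31 T; milk cools: 788×3.93×(T − 78.1) = 3096.8(T − 78.1)
3220.2 T = 241863 − 10950 = 230913
T ≈ 71.71 °C — above 0 °C, consistent with complete melting.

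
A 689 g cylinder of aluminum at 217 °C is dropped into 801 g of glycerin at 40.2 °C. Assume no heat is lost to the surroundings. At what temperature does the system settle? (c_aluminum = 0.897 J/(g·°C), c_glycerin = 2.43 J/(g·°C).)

T_f ≈ 82.8 °C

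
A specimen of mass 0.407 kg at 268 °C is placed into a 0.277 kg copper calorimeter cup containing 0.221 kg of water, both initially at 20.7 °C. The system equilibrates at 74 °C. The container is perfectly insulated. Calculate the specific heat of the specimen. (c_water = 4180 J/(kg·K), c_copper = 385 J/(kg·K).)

c ≈ 696 J/(kg·K)

Let T be the final temperature. ΣQ_i = 0:
0.407×c×(74 − 268) + 0.221×4180×(74 − 20.7) + 0.277×385×(74 − 20.7) = 0
-78.96 c = -54922
c = -54922/-78.96 ≈ 695.6 J/(kg·K)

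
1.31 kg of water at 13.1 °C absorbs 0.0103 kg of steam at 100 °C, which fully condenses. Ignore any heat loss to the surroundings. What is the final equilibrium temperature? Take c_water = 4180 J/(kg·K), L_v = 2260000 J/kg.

Setting the total heat transfer to zero:
condense steam: −0.0103·2260000 = −23278
  condensed water 100 °C→T: 43.05(T − 100)
  water warms: 1.31·4180·(T − 13.1) = 5475.8(T − 13.1)
5518.9 T = 23278 + 4305.4 + 71733 = 99316
T ≈ 18.00 °C, under the boiling point, so the assumption holds.

T_f ≈ 18.0 °C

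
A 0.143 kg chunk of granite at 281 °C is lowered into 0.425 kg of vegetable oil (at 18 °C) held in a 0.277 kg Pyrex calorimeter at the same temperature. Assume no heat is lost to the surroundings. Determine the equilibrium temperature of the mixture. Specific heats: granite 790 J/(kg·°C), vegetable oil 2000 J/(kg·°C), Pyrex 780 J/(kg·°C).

Taking heat into each body as positive, Σ m c ΔT = 0:
0.143*790*(T − 281) + 0.425*2000*(T − 18) + 0.277*780*(T − 18) = 0
1179 T = 50934
T = 50934 / 1179 = 43.2 °C

T_f ≈ 43.2 °C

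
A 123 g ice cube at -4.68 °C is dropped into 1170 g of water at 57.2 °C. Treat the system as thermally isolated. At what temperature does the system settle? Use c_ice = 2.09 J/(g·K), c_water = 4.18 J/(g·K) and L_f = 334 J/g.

T_f ≈ 43.9 °C

Energy balance with sensible and latent terms:
ice -4.68→0 °C: 123×2.09×4.68 = 1203.1
  fusion: m_ice L_f = 123×334 = 41082
  warm the meltwater: 514.14 T
  water: 4890.6(T − 57.2)
5404.7 T = 279742 − 42285 = 237457
T ≈ 43.93 °C (positive, so assuming full melt was valid).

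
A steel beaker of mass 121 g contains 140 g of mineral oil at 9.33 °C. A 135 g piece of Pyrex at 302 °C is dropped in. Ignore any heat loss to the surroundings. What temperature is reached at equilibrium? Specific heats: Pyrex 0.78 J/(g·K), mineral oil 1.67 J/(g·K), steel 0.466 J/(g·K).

Taking heat into each body as positive, Σ m c ΔT = 0:
135·0.78·(T − 302) + 140·1.67·(T − 9.33) + 121·0.466·(T − 9.33) = 0
105.3(T − 302) + 233.8(T − 9.33) + 56.39(T − 9.33) = 0
395.49 T = 34508
T = 34508 / 395.49 = 87.3 °C

T_f ≈ 87.3 °C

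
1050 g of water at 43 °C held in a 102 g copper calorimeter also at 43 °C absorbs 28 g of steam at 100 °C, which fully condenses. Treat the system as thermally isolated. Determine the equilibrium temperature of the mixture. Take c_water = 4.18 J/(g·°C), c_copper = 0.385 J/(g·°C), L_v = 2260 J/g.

Let T be the final temperature. ΣQ_i = 0:
steam→water at 100 °C releases m L_v = 28·2260 = 63280; condensed water 100 °C→T: 117.04(T − 100); original water: 4389(T − 43); cup: 39.27(T − 43)
4545.3 T = 63280 + 11704 + 190416 = 265400
T ≈ 58.39 °C, under the boiling point, so the assumption holds.

T_f ≈ 58.4 °C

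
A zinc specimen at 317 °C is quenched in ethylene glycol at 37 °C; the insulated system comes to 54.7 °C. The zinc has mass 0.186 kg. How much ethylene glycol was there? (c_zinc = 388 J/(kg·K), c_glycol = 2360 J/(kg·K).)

|Q_zinc| = |Q_glycol|:
0.186×388×(317 − 54.7) = m×2360×(54.7 − 37)
41772 m = 18930  ⇒  m ≈ 0.4532 kg

m ≈ 0.453 kg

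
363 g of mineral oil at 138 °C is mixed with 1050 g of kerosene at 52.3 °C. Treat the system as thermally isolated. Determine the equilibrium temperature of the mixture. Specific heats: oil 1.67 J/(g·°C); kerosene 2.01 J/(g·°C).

Energy conservation, ΣQ = 0:
363×1.67×(T − 138) + 1050×2.01×(T − 52.3) = 0
606.21(T − 138) + 2110.5(T − 52.3) = 0
(606.21 + 2110.5) T = 606.21×138 + 2110.5×52.3
T ≈ 71.42 °C

T_f ≈ 71.4 °C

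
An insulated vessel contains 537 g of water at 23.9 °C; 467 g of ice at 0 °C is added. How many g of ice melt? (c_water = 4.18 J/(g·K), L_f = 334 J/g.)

m_melted ≈ 161 g

Heat available from the water dropping to 0 °C: 537×4.18×23.9 = 53647 J.
Melting all 467 g of ice would need 467×334 = 155978 J.
That's not enough to melt it all — equilibrium is at 0 °C with ice remaining.
m_melt = 53647 / L_f = 160.6 g.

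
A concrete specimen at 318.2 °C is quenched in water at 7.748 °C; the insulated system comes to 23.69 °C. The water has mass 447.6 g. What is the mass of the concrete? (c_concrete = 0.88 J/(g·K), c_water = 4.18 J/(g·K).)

Heat lost by the concrete = heat gained by the water:
m·0.88·(318.2 − 23.69) = 447.6·4.18·(23.69 − 7.748)
259.17 m = 29827  ⇒  m ≈ 115.1 g

m ≈ 115 g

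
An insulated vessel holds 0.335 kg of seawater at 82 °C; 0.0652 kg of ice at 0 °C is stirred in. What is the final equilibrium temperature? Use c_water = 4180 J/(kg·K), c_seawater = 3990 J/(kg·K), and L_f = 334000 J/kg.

Let T be the final temperature. ΣQ_i = 0:
melt ice: 0.0652×334000 = 21777; meltwater 0→T: 0.0652×4180×T = 272.54 T; seawater cools: 0.335×3990×(T − 82) = 1336.7(T − 82)
1609.2 T = 109605 − 21777 = 87828
T ≈ 54.58 °C (positive, so assuming full melt was valid).

T_f ≈ 54.6 °C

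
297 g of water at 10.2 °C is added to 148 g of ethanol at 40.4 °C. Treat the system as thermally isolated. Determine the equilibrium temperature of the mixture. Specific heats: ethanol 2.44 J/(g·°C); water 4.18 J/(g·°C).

T_f ≈ 17.0 °C

Taking heat into each body as positive, Σ m c ΔT = 0:
148×2.44×(T − 40.4) + 297×4.18×(T − 10.2) = 0
(361.12 + 1241.5) T = 361.12×40.4 + 1241.5×10.2
T = 27252 / 1602.6 = 17 °C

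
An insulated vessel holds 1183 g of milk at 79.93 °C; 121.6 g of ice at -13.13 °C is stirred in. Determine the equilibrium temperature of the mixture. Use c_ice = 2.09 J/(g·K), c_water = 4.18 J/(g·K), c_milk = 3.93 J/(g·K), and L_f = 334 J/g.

T_f ≈ 63.5 °C

Conservation of energy gives ΣQ = 0:
ice -13.13→0 °C: 121.6·2.09·13.13 = 3336.9
  melt ice: 121.6·334 = 40614
  meltwater 0→T: 121.6·4.18·T = 508.29 T
  milk cools: 1183·3.93·(T − 79.93) = 4649.2(T − 79.93)
5157.5 T = 371610 − 43951 = 327658
T ≈ 63.53 °C. Since T > 0 °C, the all-ice-melts assumption holds.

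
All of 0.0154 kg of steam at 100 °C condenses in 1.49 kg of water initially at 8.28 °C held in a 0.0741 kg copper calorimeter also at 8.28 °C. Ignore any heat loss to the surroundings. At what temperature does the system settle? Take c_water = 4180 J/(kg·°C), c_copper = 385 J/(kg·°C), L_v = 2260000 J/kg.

Energy balance with sensible and latent terms:
condense steam: −0.0154×2260000 = −34804
  condensed water 100 °C→T: 64.37(T − 100)
  original water: 6228.2(T − 8.28)
  copper cup: 0.0741×385×(T − 8.28) = 28.53(T − 8.28)
6321.1 T = 34804 + 6437.2 + 51806 = 93047
T ≈ 14.72 °C, under the boiling point, so the assumption holds.

T_f ≈ 14.7 °C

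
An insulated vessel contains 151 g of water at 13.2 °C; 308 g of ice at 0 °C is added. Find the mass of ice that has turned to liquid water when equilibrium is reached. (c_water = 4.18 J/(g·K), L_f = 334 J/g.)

m_melted ≈ 24.9 g

Heat available from the water dropping to 0 °C: 151×4.18×13.2 = 8331.6 J.
To melt every bit of ice: 308×334 = 102872 J.
That's not enough to melt it all — equilibrium is at 0 °C with ice remaining.
m_melt = 8331.6 / L_f = 24.94 g.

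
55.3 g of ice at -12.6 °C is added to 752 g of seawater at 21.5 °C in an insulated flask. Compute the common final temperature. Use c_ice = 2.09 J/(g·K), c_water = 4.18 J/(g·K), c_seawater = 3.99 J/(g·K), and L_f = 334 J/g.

Sum of m c ΔT and latent-heat terms is zero:
ice -12.6→0 °C: 55.3·2.09·12.6 = 1456.3; fusion: m_ice L_f = 55.3·334 = 18470; warm the meltwater: 231.15 T; seawater cools: 752·3.99·(T − 21.5) = 3000.5(T − 21.5)
3231.6 T = 64510 − 19926 = 44584
T ≈ 13.80 °C. Since T > 0 °C, the all-ice-melts assumption holds.

T_f ≈ 13.8 °C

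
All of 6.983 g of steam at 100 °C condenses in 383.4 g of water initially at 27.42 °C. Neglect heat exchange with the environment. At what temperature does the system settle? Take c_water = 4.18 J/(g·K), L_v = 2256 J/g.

T_f ≈ 38.4 °C

Sum of m c ΔT and latent-heat terms is zero:
steam→water at 100 °C releases m L_v = 6.983×2256 = 15754; condensate cools 100→T: 6.983×4.18×(T − 100) = 29.19(T − 100); water warms: 383.4×4.18×(T − 27.42) = 1602.6(T − 27.42)
1631.8 T = 15754 + 2918.9 + 43944 = 62616
T ≈ 38.37 °C — below 100 °C, confirming all the steam condensed.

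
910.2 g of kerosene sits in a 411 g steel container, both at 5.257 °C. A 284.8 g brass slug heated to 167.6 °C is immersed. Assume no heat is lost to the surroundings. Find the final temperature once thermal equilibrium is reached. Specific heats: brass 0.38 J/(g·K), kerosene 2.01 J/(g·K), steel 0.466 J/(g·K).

Heat gained plus heat lost sum to zero:
284.8×0.38×(T − 167.6) + 910.2×2.01×(T − 5.257) + 411×0.466×(T − 5.257) = 0
108.22(T − 167.6) + 1829.5(T − 5.257) + 191.53(T − 5.257) = 0
2129.3 T = 28763
T ≈ 13.51 °C

T_f ≈ 13.5 °C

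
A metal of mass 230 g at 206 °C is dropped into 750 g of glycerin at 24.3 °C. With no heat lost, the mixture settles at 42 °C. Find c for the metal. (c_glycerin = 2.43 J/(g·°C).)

c ≈ 0.855 J/(g·°C)

m_s c (T_s − T_f) = m_glycerin c_glycerin (T_f − T_0):
230×c×(206 − 42) = 750×2.43×(42 − 24.3)
37720 c = 32258  ⇒  c ≈ 0.8552 J/(g·°C)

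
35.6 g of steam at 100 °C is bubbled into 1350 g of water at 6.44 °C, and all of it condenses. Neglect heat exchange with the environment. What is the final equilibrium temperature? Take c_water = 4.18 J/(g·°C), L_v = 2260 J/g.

T_f ≈ 22.7 °C

Setting the total heat transfer to zero:
latent heat released on condensation: 35.6×2260 = 80456; condensate cools 100→T: 35.6×4.18×(T − 100) = 148.81(T − 100); original water: 5643(T − 6.44)
5791.8 T = 80456 + 14881 + 36341 = 131678
T ≈ 22.74 °C — below 100 °C, confirming all the steam condensed.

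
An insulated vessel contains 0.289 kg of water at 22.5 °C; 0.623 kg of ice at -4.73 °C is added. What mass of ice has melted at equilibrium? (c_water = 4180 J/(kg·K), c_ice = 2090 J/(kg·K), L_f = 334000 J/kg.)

m_melted ≈ 0.0629 kg

Heat available from the water dropping to 0 °C: 0.289·4180·22.5 = 27180 J.
Warming the ice to 0 °C takes 0.623·2090·4.73 = 6158.8 J, leaving 21022 J for melting.
Fully melting the ice requires m_ice L_f = 0.623·334000 = 208082 J.
That's not enough to melt it all — equilibrium is at 0 °C with ice remaining.
Mass melted = 21022/334000 ≈ 0.06294 kg.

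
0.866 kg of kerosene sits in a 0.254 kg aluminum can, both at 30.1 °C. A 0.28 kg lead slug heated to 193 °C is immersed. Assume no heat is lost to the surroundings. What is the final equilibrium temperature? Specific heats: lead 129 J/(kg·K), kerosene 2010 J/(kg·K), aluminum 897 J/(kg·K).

Setting the total heat transfer to zero:
0.28*129*(T − 193) + 0.866*2010*(T − 30.1) + 0.254*897*(T − 30.1) = 0
(36.12 + 1740.7 + 227.84) T = 36.12*193 + 1740.7*30.1 + 227.84*30.1
T ≈ 33.04 °C

T_f ≈ 33.0 °C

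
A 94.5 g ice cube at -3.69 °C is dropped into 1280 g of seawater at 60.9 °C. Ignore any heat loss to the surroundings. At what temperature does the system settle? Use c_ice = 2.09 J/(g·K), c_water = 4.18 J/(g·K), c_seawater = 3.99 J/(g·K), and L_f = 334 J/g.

T_f ≈ 50.7 °C

Energy conservation, ΣQ = 0:
ice -3.69→0 °C: 94.5×2.09×3.69 = 728.79
  fusion: m_ice L_f = 94.5×334 = 31563
  meltwater 0→T: 94.5×4.18×T = 395.01 T
  seawater cools: 1280×3.99×(T − 60.9) = 5107.2(T − 60.9)
5502.2 T = 311028 − 32292 = 278737
T ≈ 50.66 °C. Since T > 0 °C, the all-ice-melts assumption holds.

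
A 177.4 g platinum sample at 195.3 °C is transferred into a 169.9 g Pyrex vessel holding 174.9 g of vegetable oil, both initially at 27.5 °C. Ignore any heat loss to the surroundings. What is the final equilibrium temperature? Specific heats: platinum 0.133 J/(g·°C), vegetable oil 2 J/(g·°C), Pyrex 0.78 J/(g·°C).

T_f ≈ 35.3 °C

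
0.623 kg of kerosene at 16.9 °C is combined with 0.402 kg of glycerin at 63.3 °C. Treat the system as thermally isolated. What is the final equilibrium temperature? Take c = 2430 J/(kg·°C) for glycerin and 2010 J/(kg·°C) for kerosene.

T_f ≈ 37.2 °C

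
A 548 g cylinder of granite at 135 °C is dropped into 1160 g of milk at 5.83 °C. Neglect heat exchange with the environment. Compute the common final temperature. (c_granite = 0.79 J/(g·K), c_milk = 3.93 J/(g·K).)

Setting the total heat transfer to zero:
548×0.79×(T − 135) + 1160×3.93×(T − 5.83) = 0
432.92(T − 135) + 4558.8(T − 5.83) = 0
4991.7 T = 85022
T = 85022 / 4991.7 = 17 °C

T_f ≈ 17.0 °C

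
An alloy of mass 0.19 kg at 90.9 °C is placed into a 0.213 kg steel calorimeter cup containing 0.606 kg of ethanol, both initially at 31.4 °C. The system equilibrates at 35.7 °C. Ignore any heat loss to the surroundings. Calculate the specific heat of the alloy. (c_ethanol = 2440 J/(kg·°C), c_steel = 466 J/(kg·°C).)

c ≈ 647 J/(kg·°C)

Conservation of energy gives ΣQ = 0:
0.19×c×(35.7 − 90.9) + 0.606×2440×(35.7 − 31.4) + 0.213×466×(35.7 − 31.4) = 0
-10.49 c = -6785
c = -6785/-10.49 ≈ 646.9 J/(kg·°C)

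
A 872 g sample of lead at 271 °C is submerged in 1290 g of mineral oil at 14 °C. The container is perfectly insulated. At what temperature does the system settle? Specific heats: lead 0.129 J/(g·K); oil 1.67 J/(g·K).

Conservation of energy gives ΣQ = 0:
872*0.129*(T − 271) + 1290*1.67*(T − 14) = 0
112.49(T − 271) + 2154.3(T − 14) = 0
(112.49 + 2154.3) T = 112.49*271 + 2154.3*14
T ≈ 26.75 °C

T_f ≈ 26.8 °C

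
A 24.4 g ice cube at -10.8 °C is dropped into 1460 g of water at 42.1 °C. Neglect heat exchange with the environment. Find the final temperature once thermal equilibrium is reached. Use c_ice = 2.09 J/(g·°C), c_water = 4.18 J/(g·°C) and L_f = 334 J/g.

Let T be the final temperature. ΣQ_i = 0:
warm ice to 0 °C: 24.4·2.09·(0 − (-10.8)) = 550.76; melt ice: 24.4·334 = 8149.6; meltwater 0→T: 24.4·4.18·T = 101.99 T; water cools: 1460·4.18·(T − 42.1) = 6102.8(T − 42.1)
6204.8 T = 256928 − 8700.4 = 248228
T ≈ 40.01 °C (positive, so assuming full melt was valid).

T_f ≈ 40.0 °C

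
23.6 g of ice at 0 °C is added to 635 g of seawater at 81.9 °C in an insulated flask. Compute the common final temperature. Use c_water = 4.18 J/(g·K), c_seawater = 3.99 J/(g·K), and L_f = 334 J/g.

T_f ≈ 75.8 °C

Taking heat into each body as positive, Σ m c ΔT = 0:
fusion: m_ice L_f = 23.6×334 = 7882.4
  meltwater 0→T: 23.6×4.18×T = 98.65 T
  seawater cools: 635×3.99×(T − 81.9) = 2533.7(T − 81.9)
2632.3 T = 207506 − 7882.4 = 199624
T ≈ 75.84 °C — above 0 °C, consistent with complete melting.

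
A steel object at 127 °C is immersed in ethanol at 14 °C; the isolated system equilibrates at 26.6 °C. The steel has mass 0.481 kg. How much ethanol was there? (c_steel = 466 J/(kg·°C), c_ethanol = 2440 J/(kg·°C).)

m ≈ 0.732 kg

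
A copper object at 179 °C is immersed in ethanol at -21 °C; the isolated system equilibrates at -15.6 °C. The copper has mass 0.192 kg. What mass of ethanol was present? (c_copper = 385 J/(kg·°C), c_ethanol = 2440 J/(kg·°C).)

m ≈ 1.09 kg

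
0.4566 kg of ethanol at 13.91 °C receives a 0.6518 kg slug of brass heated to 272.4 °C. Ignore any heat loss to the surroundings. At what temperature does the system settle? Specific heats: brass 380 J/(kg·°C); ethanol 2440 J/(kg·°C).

T_f ≈ 60.9 °C

Heat lost by the brass equals heat gained by the ethanol:
0.6518*380*(272.4 − T) = 0.4566*2440*(T − 13.91)
247.68(272.4 − T) = 1114.1(T − 13.91)
1361.8 T = 82966  ⇒  T ≈ 60.92 °C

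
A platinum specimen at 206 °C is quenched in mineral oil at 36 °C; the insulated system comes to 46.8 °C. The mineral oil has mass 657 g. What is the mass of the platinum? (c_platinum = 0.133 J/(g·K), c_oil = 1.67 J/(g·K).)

m ≈ 560 g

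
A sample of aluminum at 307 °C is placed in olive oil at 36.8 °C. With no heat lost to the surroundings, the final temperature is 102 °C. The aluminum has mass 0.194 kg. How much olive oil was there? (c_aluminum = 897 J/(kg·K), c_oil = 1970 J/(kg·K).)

Setting the total heat transfer to zero:
0.194·897·(102 − 307) + m·1970·(102 − 36.8) = 0
128444 m = 35674
m = 35674/128444 ≈ 0.2777 kg

m ≈ 0.278 kg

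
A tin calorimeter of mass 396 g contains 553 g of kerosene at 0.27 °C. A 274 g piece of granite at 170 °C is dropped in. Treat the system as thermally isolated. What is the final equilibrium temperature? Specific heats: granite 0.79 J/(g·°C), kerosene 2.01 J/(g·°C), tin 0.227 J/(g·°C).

T_f ≈ 26.2 °C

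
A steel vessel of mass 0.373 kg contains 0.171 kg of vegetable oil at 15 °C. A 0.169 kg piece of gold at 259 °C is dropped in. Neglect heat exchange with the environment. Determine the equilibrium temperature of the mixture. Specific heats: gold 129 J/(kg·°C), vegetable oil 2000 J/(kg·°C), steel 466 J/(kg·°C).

T_f ≈ 24.9 °C

T_f is the heat-capacity-weighted average of the initial temperatures:
T_f = (21.8*259 + 342*15 + 173.82*15) / (21.8 + 342 + 173.82)
    = 13384 / 537.62 ≈ 24.89 °C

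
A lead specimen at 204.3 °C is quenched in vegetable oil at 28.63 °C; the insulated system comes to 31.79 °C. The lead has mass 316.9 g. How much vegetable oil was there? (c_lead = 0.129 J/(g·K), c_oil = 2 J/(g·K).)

m ≈ 1120 g

|Q_lead| = |Q_oil|:
316.9×0.129×(204.3 − 31.79) = m×2×(31.79 − 28.63)
6.32 m = 7052.2  ⇒  m ≈ 1116 g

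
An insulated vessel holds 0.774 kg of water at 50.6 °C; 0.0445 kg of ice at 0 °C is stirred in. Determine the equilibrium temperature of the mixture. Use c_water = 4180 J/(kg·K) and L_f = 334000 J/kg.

T_f ≈ 43.5 °C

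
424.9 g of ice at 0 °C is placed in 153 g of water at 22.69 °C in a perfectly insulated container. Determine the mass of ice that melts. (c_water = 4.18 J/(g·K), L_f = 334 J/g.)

m_melted ≈ 43.4 g

Cooling the water to 0 °C releases 153×4.18×22.69 = 14511 J.
Fully melting the ice requires m_ice L_f = 424.9×334 = 141917 J.
Since 14511 < 141917 J, not all the ice melts; equilibrium is at 0 °C.
Mass melted = 14511/334 ≈ 43.45 g.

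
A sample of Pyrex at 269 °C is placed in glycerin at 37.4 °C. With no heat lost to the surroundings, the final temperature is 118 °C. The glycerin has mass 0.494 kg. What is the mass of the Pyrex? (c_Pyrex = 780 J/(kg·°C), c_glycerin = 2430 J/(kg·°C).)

m ≈ 0.821 kg

|Q_Pyrex| = |Q_glycerin|:
m·780·(269 − 118) = 0.494·2430·(118 − 37.4)
117780 m = 96754  ⇒  m ≈ 0.8215 kg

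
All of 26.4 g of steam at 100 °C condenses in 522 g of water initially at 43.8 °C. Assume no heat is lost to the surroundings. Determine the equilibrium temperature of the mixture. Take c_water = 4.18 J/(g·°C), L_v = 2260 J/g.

Conservation of energy gives ΣQ = 0:
steam→water at 100 °C releases m L_v = 26.4·2260 = 59664
  condensed water 100 °C→T: 110.35(T − 100)
  original water: 2182(T − 43.8)
2292.3 T = 59664 + 11035 + 95570 = 166269
T ≈ 72.53 °C — below 100 °C, confirming all the steam condensed.

T_f ≈ 72.5 °C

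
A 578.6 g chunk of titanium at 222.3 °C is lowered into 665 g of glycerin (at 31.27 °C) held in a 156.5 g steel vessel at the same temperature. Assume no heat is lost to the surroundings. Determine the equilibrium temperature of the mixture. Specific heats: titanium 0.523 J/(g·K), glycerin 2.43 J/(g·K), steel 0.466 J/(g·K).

Conservation of energy gives ΣQ = 0:
578.6·0.523·(T − 222.3) + 665·2.43·(T − 31.27) + 156.5·0.466·(T − 31.27) = 0
302.61(T − 222.3) + 1616(T − 31.27) + 72.93(T − 31.27) = 0
(302.61 + 1616 + 72.93) T = 302.61·222.3 + 1616·31.27 + 72.93·31.27
T ≈ 60.30 °C

T_f ≈ 60.3 °C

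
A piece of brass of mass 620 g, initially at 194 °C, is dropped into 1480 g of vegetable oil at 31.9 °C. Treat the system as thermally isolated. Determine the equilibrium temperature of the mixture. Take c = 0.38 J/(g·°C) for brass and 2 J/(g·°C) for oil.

T_f ≈ 43.9 °C

T_f = Σ m_i c_i T_i / Σ m_i c_i:
T_f = (235.6*194 + 2960*31.9) / (235.6 + 2960)
    = 140130 / 3195.6 ≈ 43.85 °C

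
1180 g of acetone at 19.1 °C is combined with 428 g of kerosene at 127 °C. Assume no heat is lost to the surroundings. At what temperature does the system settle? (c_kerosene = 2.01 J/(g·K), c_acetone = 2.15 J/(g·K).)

Heat lost by the kerosene equals heat gained by the acetone:
428*2.01*(127 − T) = 1180*2.15*(T − 19.1)
860.28(127 − T) = 2537(T − 19.1)
3397.3 T = 157712  ⇒  T ≈ 46.42 °C

T_f ≈ 46.4 °C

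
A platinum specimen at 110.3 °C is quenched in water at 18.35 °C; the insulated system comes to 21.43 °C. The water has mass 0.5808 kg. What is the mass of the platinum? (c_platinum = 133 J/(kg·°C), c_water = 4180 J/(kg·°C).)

m ≈ 0.633 kg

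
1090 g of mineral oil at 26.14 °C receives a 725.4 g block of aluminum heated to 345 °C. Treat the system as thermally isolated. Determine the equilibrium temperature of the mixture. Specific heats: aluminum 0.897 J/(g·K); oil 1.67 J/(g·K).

Conservation of energy gives ΣQ = 0:
725.4×0.897×(T − 345) + 1090×1.67×(T − 26.14) = 0
650.68(T − 345) + 1820.3(T − 26.14) = 0
2471 T = 272069
T = 272069/2471 ≈ 110.11 °C

T_f ≈ 110.1 °C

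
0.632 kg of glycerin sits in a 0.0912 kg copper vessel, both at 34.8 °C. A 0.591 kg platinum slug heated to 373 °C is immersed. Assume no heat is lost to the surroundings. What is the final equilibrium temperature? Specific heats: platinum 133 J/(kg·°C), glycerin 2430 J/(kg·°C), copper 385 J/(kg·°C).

T_f ≈ 50.9 °C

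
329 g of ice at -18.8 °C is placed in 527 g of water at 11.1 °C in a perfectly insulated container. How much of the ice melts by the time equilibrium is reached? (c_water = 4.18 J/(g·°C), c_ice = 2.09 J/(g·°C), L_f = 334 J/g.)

Cooling the water to 0 °C releases 527×4.18×11.1 = 24452 J.
Of that, 329×2.09×18.8 = 12927 J goes to bring the ice to 0 °C, leaving 11525 J.
Fully melting the ice requires m_ice L_f = 329×334 = 109886 J.
That's not enough to melt it all — equilibrium is at 0 °C with ice remaining.
Mass melted = 11525/334 ≈ 34.51 g.

m_melted ≈ 34.5 g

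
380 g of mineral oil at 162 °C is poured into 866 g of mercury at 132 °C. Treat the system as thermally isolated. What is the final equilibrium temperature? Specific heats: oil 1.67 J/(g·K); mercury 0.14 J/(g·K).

T_f ≈ 157.2 °C

Heat lost by the oil equals heat gained by the mercury:
380*1.67*(162 − T) = 866*0.14*(T − 132)
634.6(162 − T) = 121.24(T − 132)
755.84 T = 118809  ⇒  T ≈ 157.19 °C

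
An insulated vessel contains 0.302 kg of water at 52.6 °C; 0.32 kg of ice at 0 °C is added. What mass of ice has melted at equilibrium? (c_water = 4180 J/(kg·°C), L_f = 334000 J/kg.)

m_melted ≈ 0.199 kg

Water can give up m c ΔT = 0.302×4180×52.6 = 66400 J before reaching 0 °C.
To melt every bit of ice: 0.32×334000 = 106880 J.
Since 66400 < 106880 J, not all the ice melts; equilibrium is at 0 °C.
m_melt = 66400 / L_f = 0.1988 kg.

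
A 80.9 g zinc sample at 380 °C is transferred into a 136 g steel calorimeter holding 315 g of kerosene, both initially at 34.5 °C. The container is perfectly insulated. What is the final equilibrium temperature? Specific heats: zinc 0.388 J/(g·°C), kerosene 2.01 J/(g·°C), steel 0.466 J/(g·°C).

T_f ≈ 49.4 °C

Heat gained plus heat lost sum to zero:
80.9·0.388·(T − 380) + 315·2.01·(T − 34.5) + 136·0.466·(T − 34.5) = 0
31.39(T − 380) + 633.15(T − 34.5) + 63.38(T − 34.5) = 0
(31.39 + 633.15 + 63.38) T = 31.39·380 + 633.15·34.5 + 63.38·34.5
T = 35958 / 727.92 = 49.4 °C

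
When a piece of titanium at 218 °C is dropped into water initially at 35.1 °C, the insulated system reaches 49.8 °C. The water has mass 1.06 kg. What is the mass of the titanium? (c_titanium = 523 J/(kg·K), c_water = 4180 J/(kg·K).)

Heat lost by the titanium = heat gained by the water:
m·523·(218 − 49.8) = 1.06·4180·(49.8 − 35.1)
87969 m = 65133  ⇒  m ≈ 0.7404 kg

m ≈ 0.74 kg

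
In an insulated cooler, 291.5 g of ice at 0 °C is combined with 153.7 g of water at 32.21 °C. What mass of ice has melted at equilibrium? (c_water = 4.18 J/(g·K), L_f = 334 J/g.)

m_melted ≈ 62 g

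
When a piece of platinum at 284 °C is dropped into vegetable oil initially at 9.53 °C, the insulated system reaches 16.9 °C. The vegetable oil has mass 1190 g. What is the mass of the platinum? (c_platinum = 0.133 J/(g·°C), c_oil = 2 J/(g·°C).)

Conservation of energy gives ΣQ = 0:
m×0.133×(16.9 − 284) + 1190×2×(16.9 − 9.53) = 0
-35.52 m = -17541
m = -17541/-35.52 ≈ 493.8 g

m ≈ 494 g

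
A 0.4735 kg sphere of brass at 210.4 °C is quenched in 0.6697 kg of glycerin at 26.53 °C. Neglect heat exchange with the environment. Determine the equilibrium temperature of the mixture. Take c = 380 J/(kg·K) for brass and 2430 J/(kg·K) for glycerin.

T_f ≈ 44.8 °C

Set heat shed by the hot body equal to heat absorbed by the cold body:
0.4735*380*(210.4 − T) = 0.6697*2430*(T − 26.53)
179.93(210.4 − T) = 1627.4(T − 26.53)
1807.3 T = 81031  ⇒  T ≈ 44.84 °C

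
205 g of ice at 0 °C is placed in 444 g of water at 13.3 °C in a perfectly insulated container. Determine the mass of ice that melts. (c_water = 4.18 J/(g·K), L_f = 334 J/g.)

Cooling the water to 0 °C releases 444·4.18·13.3 = 24684 J.
Fully melting the ice requires m_ice L_f = 205·334 = 68470 J.
24684 J < 68470 J, so only part of the ice melts and the system sits at 0 °C.
m_melted·334 = 24684  ⇒  m_melted ≈ 73.9 g.

m_melted ≈ 73.9 g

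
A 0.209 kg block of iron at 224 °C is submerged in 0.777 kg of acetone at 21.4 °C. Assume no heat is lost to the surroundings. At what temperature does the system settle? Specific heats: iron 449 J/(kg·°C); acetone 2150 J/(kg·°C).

T_f ≈ 32.2 °C

Let T be the final temperature. ΣQ_i = 0:
0.209×449×(T − 224) + 0.777×2150×(T − 21.4) = 0
(93.84 + 1670.5) T = 93.84×224 + 1670.5×21.4
T ≈ 32.18 °C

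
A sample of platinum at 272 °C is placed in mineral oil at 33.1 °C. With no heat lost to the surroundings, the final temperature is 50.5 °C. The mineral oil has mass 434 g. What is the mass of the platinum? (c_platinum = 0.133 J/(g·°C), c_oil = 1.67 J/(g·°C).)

Heat lost by the platinum = heat gained by the oil:
m·0.133·(272 − 50.5) = 434·1.67·(50.5 − 33.1)
29.46 m = 12611  ⇒  m ≈ 428.1 g

m ≈ 428 g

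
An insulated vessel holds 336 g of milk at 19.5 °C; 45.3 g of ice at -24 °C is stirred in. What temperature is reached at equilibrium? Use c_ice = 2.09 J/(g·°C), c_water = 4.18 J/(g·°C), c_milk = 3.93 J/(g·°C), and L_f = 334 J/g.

Taking heat into each body as positive, Σ m c ΔT = 0:
warm ice to 0 °C: 45.3×2.09×(0 − (-24)) = 2272.2; fusion: m_ice L_f = 45.3×334 = 15130; meltwater 0→T: 45.3×4.18×T = 189.35 T; milk cools: 336×3.93×(T − 19.5) = 1320.5(T − 19.5)
1509.8 T = 25749 − 17402 = 8346.9
T ≈ 5.53 °C. Since T > 0 °C, the all-ice-melts assumption holds.

T_f ≈ 5.5 °C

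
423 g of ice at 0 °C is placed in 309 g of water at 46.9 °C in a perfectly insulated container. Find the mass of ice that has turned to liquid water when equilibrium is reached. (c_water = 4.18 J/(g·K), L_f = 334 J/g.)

m_melted ≈ 181 g

Heat available from the water dropping to 0 °C: 309·4.18·46.9 = 60577 J.
To melt every bit of ice: 423·334 = 141282 J.
Since 60577 < 141282 J, not all the ice melts; equilibrium is at 0 °C.
Mass melted = 60577/334 ≈ 181.4 g.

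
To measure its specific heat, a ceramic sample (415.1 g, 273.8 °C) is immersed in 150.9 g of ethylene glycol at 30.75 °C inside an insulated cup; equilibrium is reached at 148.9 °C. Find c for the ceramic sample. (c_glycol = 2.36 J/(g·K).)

m_s c (T_s − T_f) = m_glycol c_glycol (T_f − T_0):
415.1×c×(273.8 − 148.9) = 150.9×2.36×(148.9 − 30.75)
51846 c = 42076  ⇒  c ≈ 0.8116 J/(g·K)

c ≈ 0.812 J/(g·K)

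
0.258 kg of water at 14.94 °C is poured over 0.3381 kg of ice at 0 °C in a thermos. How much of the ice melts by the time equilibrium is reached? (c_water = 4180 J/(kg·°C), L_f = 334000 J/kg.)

Heat available from the water dropping to 0 °C: 0.258·4180·14.94 = 16112 J.
Fully melting the ice requires m_ice L_f = 0.3381·334000 = 112925 J.
Since 16112 < 112925 J, not all the ice melts; equilibrium is at 0 °C.
Mass melted = 16112/334000 ≈ 0.04824 kg.

m_melted ≈ 0.0482 kg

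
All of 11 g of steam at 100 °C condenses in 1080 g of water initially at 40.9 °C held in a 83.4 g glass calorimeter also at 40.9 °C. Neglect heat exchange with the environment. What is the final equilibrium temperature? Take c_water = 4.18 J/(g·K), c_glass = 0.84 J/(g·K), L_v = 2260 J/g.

Sum of m c ΔT and latent-heat terms is zero:
steam→water at 100 °C releases m L_v = 11·2260 = 24860
  condensed water 100 °C→T: 45.98(T − 100)
  original water: 4514.4(T − 40.9)
  cup: 70.06(T − 40.9)
4630.4 T = 24860 + 4598 + 187504 = 216962
T ≈ 46.86 °C (< 100 °C, so full condensation is consistent).

T_f ≈ 46.9 °C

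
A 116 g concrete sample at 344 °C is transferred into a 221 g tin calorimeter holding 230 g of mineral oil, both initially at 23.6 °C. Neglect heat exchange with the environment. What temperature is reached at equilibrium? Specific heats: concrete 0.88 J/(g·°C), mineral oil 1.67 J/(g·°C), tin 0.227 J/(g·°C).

T_f ≈ 84.6 °C

Taking heat into each body as positive, Σ m c ΔT = 0:
116*0.88*(T − 344) + 230*1.67*(T − 23.6) + 221*0.227*(T − 23.6) = 0
(102.08 + 384.1 + 50.17) T = 102.08*344 + 384.1*23.6 + 50.17*23.6
T ≈ 84.58 °C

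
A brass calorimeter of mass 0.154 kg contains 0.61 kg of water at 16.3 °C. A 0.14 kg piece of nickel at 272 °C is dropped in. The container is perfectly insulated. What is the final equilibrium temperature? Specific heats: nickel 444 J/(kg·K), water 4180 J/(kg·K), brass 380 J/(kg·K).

With ΣQ=0 the equilibrium temperature is the m·c-weighted mean:
T_f = (62.16*272 + 2549.8*16.3 + 58.52*16.3) / (62.16 + 2549.8 + 58.52)
    = 59423 / 2670.5 ≈ 22.25 °C

T_f ≈ 22.3 °C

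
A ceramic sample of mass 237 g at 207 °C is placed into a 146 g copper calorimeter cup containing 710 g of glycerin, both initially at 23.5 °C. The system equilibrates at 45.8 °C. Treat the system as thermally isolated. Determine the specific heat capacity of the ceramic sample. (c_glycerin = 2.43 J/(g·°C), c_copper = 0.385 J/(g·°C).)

c ≈ 1.04 J/(g·°C)

Energy conservation, ΣQ = 0:
237·c·(45.8 − 207) + 710·2.43·(45.8 − 23.5) + 146·0.385·(45.8 − 23.5) = 0
-38204 c = -39728
c = -39728/-38204 ≈ 1.04 J/(g·°C)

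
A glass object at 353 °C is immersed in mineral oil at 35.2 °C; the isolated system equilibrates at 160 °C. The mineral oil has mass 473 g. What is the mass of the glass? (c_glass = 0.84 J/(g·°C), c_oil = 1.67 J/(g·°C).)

Setting the total heat transfer to zero:
m×0.84×(160 − 353) + 473×1.67×(160 − 35.2) = 0
-162.12 m = -98581
m = -98581/-162.12 ≈ 608.1 g

m ≈ 608 g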